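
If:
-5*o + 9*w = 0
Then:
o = 9*w/5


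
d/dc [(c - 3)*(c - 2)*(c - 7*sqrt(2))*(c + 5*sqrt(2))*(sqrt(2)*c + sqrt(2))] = 5*sqrt(2)*c^4 - 16*sqrt(2)*c^3 - 16*c^3 - 207*sqrt(2)*c^2 + 48*c^2 - 8*c + 572*sqrt(2)*c - 70*sqrt(2) - 24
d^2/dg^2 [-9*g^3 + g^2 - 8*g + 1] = 2 - 54*g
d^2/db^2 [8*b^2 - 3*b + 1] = 16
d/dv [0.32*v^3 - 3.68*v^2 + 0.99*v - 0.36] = 0.96*v^2 - 7.36*v + 0.99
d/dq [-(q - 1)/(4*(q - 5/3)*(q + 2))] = 9*(q^2 - 2*q + 3)/(4*(9*q^4 + 6*q^3 - 59*q^2 - 20*q + 100))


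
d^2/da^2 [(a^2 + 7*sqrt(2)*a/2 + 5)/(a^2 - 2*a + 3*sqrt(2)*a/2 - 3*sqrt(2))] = 4*(4*a^3 + 4*sqrt(2)*a^3 + 18*sqrt(2)*a^2 + 30*a^2 + 45*sqrt(2)*a + 66*a + 37 + 33*sqrt(2))/(4*a^6 - 24*a^5 + 18*sqrt(2)*a^5 - 108*sqrt(2)*a^4 + 102*a^4 - 356*a^3 + 243*sqrt(2)*a^3 - 306*sqrt(2)*a^2 + 648*a^2 - 432*a + 324*sqrt(2)*a - 216*sqrt(2))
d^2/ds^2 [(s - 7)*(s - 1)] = 2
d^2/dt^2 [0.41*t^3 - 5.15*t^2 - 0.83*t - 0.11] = 2.46*t - 10.3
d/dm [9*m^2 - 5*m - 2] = 18*m - 5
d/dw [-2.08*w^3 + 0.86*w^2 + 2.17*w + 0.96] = -6.24*w^2 + 1.72*w + 2.17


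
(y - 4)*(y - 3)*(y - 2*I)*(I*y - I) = I*y^4 + 2*y^3 - 8*I*y^3 - 16*y^2 + 19*I*y^2 + 38*y - 12*I*y - 24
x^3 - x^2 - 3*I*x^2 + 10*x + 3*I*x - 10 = (x - 1)*(x - 5*I)*(x + 2*I)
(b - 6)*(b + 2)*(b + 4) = b^3 - 28*b - 48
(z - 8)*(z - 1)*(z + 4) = z^3 - 5*z^2 - 28*z + 32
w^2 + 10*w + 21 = (w + 3)*(w + 7)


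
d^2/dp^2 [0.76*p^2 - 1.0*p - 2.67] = 1.52000000000000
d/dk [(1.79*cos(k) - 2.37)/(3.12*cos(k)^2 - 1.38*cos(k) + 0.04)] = (5.5848*cos(k)^2 - 14.7888*cos(k) + 3.199)*sin(k)/(9.7344*cos(k)^4 - 8.6112*cos(k)^3 + 2.154*cos(k)^2 - 0.1104*cos(k) + 0.0016)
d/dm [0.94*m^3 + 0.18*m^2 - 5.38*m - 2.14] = 2.82*m^2 + 0.36*m - 5.38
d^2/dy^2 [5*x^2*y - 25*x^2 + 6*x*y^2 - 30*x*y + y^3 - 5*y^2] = 12*x + 6*y - 10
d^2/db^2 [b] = 0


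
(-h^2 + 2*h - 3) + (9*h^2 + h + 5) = 8*h^2 + 3*h + 2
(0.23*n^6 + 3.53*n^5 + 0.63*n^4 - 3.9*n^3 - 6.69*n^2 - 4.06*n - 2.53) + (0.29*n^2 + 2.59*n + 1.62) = 0.23*n^6 + 3.53*n^5 + 0.63*n^4 - 3.9*n^3 - 6.4*n^2 - 1.47*n - 0.91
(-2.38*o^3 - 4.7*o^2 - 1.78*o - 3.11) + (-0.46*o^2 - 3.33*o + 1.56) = -2.38*o^3 - 5.16*o^2 - 5.11*o - 1.55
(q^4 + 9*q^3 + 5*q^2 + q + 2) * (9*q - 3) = 9*q^5 + 78*q^4 + 18*q^3 - 6*q^2 + 15*q - 6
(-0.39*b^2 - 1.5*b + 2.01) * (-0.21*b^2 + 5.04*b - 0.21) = 0.0819*b^4 - 1.6506*b^3 - 7.9002*b^2 + 10.4454*b - 0.4221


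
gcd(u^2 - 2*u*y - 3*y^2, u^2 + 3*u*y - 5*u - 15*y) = 1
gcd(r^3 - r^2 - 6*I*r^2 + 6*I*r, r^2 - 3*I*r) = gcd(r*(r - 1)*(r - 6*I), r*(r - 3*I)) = r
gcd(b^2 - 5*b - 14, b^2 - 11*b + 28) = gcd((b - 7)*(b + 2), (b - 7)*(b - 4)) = b - 7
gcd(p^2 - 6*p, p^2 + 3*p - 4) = 1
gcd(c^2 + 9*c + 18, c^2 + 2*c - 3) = c + 3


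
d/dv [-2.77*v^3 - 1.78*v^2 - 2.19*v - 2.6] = -8.31*v^2 - 3.56*v - 2.19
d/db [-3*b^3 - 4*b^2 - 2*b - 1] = -9*b^2 - 8*b - 2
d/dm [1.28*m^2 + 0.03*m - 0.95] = 2.56*m + 0.03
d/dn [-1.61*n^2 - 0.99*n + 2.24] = -3.22*n - 0.99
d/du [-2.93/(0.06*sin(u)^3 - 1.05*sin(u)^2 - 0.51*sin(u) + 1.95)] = (0.5274*sin(u)^2 - 6.153*sin(u) - 1.4943)*cos(u)/(0.06*sin(u)^3 - 1.05*sin(u)^2 - 0.51*sin(u) + 1.95)^2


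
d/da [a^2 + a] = 2*a + 1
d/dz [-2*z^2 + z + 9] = 1 - 4*z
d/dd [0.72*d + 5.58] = 0.720000000000000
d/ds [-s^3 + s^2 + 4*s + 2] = -3*s^2 + 2*s + 4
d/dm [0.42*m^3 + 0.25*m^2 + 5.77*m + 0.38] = 1.26*m^2 + 0.5*m + 5.77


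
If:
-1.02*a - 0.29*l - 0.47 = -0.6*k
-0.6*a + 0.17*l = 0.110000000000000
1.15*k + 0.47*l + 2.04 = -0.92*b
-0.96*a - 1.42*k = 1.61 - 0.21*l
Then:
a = -0.60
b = -0.28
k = -0.95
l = -1.47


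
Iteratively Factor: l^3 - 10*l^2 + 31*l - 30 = (l - 3)*(l^2 - 7*l + 10) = (l - 5)*(l - 3)*(l - 2)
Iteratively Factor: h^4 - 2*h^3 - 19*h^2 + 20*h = (h - 1)*(h^3 - h^2 - 20*h) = (h - 1)*(h + 4)*(h^2 - 5*h) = h*(h - 1)*(h + 4)*(h - 5)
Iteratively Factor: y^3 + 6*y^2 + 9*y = (y)*(y^2 + 6*y + 9) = y*(y + 3)*(y + 3)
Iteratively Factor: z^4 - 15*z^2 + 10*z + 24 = (z + 1)*(z^3 - z^2 - 14*z + 24) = (z - 3)*(z + 1)*(z^2 + 2*z - 8) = (z - 3)*(z - 2)*(z + 1)*(z + 4)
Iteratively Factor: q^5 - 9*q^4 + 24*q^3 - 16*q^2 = (q - 4)*(q^4 - 5*q^3 + 4*q^2) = (q - 4)*(q - 1)*(q^3 - 4*q^2) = (q - 4)^2*(q - 1)*(q^2) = q*(q - 4)^2*(q - 1)*(q)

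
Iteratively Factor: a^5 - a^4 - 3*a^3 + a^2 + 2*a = (a - 2)*(a^4 + a^3 - a^2 - a) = (a - 2)*(a + 1)*(a^3 - a) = (a - 2)*(a + 1)^2*(a^2 - a) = a*(a - 2)*(a + 1)^2*(a - 1)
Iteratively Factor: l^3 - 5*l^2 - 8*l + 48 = (l - 4)*(l^2 - l - 12) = (l - 4)*(l + 3)*(l - 4)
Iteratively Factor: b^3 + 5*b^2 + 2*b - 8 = (b + 4)*(b^2 + b - 2) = (b + 2)*(b + 4)*(b - 1)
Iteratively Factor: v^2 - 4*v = (v - 4)*(v)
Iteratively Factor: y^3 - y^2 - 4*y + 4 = (y - 2)*(y^2 + y - 2) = (y - 2)*(y + 2)*(y - 1)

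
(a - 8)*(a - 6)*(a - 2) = a^3 - 16*a^2 + 76*a - 96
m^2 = m^2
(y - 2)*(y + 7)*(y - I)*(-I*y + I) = -I*y^4 - y^3 - 4*I*y^3 - 4*y^2 + 19*I*y^2 + 19*y - 14*I*y - 14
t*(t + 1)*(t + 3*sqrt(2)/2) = t^3 + t^2 + 3*sqrt(2)*t^2/2 + 3*sqrt(2)*t/2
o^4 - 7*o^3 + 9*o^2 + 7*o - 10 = (o - 5)*(o - 2)*(o - 1)*(o + 1)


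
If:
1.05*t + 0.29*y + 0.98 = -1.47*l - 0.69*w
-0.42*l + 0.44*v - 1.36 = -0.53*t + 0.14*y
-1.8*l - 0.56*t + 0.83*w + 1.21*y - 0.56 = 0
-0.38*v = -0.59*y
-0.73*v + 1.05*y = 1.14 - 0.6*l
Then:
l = 2.99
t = -3.10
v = 12.18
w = -6.37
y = 7.84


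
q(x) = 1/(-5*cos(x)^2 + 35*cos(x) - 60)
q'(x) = (-10*sin(x)*cos(x) + 35*sin(x))/(-5*cos(x)^2 + 35*cos(x) - 60)^2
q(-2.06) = -0.01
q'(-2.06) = -0.01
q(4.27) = -0.01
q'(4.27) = -0.01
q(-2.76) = -0.01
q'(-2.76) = -0.00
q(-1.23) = -0.02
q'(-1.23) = -0.01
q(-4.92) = -0.02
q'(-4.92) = 0.01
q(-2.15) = -0.01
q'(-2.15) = -0.01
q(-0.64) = -0.03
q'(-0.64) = -0.01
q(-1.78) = -0.01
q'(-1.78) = -0.01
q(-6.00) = -0.03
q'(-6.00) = 0.01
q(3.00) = -0.01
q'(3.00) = 0.00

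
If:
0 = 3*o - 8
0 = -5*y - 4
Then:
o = 8/3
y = -4/5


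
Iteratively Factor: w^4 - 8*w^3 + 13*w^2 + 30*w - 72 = (w - 3)*(w^3 - 5*w^2 - 2*w + 24) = (w - 3)^2*(w^2 - 2*w - 8) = (w - 3)^2*(w + 2)*(w - 4)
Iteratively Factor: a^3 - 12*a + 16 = (a - 2)*(a^2 + 2*a - 8) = (a - 2)*(a + 4)*(a - 2)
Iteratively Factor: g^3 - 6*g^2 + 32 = (g + 2)*(g^2 - 8*g + 16) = (g - 4)*(g + 2)*(g - 4)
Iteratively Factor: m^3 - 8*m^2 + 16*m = (m)*(m^2 - 8*m + 16) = m*(m - 4)*(m - 4)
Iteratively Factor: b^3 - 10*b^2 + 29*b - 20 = (b - 1)*(b^2 - 9*b + 20) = (b - 5)*(b - 1)*(b - 4)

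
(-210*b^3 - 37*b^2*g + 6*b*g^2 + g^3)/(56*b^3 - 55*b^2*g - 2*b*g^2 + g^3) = (-30*b^2 - b*g + g^2)/(8*b^2 - 9*b*g + g^2)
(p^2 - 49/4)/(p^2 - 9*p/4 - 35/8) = 2*(2*p + 7)/(4*p + 5)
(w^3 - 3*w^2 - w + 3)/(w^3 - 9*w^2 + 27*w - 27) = (w^2 - 1)/(w^2 - 6*w + 9)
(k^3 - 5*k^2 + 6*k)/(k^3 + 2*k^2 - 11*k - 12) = k*(k - 2)/(k^2 + 5*k + 4)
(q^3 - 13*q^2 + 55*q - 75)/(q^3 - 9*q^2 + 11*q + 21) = (q^2 - 10*q + 25)/(q^2 - 6*q - 7)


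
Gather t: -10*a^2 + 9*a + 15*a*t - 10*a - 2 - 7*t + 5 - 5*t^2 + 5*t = -10*a^2 - a - 5*t^2 + t*(15*a - 2) + 3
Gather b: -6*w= -6*w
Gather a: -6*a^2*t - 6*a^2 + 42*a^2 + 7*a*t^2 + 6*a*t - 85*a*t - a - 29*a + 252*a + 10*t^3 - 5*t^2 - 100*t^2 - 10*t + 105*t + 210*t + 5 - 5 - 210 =a^2*(36 - 6*t) + a*(7*t^2 - 79*t + 222) + 10*t^3 - 105*t^2 + 305*t - 210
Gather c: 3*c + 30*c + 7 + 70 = 33*c + 77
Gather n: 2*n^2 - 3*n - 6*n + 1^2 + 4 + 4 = 2*n^2 - 9*n + 9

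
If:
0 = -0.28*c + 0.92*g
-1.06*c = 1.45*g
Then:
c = 0.00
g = 0.00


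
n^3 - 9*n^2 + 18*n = n*(n - 6)*(n - 3)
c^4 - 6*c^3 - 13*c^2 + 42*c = c*(c - 7)*(c - 2)*(c + 3)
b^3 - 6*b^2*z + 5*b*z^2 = b*(b - 5*z)*(b - z)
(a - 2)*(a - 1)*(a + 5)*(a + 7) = a^4 + 9*a^3 + a^2 - 81*a + 70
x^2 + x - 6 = (x - 2)*(x + 3)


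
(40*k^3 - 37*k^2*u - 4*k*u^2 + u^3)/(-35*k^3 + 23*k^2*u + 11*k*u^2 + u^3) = (-8*k + u)/(7*k + u)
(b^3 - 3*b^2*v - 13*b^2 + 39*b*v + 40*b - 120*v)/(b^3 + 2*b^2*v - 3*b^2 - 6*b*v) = (b^3 - 3*b^2*v - 13*b^2 + 39*b*v + 40*b - 120*v)/(b*(b^2 + 2*b*v - 3*b - 6*v))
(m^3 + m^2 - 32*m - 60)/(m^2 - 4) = (m^2 - m - 30)/(m - 2)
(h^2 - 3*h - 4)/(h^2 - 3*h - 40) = (-h^2 + 3*h + 4)/(-h^2 + 3*h + 40)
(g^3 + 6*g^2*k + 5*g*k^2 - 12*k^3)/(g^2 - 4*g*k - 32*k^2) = (g^2 + 2*g*k - 3*k^2)/(g - 8*k)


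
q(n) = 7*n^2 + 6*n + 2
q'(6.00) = 90.00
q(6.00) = 290.00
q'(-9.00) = -120.00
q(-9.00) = 515.00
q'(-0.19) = 3.34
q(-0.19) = 1.11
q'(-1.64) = -16.96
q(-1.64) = 10.99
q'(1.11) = 21.54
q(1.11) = 17.28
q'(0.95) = 19.30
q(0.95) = 14.02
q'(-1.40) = -13.60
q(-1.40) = 7.32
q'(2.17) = 36.38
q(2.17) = 47.98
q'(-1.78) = -18.92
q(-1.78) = 13.50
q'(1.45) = 26.30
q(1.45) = 25.42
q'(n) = 14*n + 6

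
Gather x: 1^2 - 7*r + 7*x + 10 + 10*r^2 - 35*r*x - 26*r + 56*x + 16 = 10*r^2 - 33*r + x*(63 - 35*r) + 27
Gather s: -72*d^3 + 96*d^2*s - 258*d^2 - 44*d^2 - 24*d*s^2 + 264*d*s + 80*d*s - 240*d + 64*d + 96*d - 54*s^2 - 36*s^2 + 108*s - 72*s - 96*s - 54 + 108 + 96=-72*d^3 - 302*d^2 - 80*d + s^2*(-24*d - 90) + s*(96*d^2 + 344*d - 60) + 150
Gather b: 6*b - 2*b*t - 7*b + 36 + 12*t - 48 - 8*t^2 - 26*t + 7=b*(-2*t - 1) - 8*t^2 - 14*t - 5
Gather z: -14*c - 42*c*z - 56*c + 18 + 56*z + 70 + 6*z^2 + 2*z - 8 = -70*c + 6*z^2 + z*(58 - 42*c) + 80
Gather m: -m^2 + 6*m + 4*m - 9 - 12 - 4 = -m^2 + 10*m - 25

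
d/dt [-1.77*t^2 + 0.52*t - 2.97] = 0.52 - 3.54*t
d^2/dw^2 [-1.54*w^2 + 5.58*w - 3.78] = -3.08000000000000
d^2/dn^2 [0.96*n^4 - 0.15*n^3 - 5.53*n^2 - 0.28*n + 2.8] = 11.52*n^2 - 0.9*n - 11.06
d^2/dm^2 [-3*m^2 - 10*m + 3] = -6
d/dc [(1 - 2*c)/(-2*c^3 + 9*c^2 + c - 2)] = (4*c^3 - 18*c^2 - 2*c + (2*c - 1)*(-6*c^2 + 18*c + 1) + 4)/(2*c^3 - 9*c^2 - c + 2)^2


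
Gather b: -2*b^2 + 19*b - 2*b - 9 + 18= -2*b^2 + 17*b + 9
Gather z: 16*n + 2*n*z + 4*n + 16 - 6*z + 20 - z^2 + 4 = 20*n - z^2 + z*(2*n - 6) + 40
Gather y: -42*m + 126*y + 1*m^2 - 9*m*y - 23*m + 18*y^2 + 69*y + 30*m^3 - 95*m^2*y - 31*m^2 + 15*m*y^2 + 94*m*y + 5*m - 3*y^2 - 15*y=30*m^3 - 30*m^2 - 60*m + y^2*(15*m + 15) + y*(-95*m^2 + 85*m + 180)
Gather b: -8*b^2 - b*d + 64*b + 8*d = -8*b^2 + b*(64 - d) + 8*d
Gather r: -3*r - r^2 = -r^2 - 3*r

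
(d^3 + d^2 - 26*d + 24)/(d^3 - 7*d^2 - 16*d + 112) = (d^2 + 5*d - 6)/(d^2 - 3*d - 28)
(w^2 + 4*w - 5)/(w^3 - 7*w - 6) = (-w^2 - 4*w + 5)/(-w^3 + 7*w + 6)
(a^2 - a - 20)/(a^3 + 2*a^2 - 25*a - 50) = (a + 4)/(a^2 + 7*a + 10)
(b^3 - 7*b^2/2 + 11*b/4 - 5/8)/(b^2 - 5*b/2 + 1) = (b^2 - 3*b + 5/4)/(b - 2)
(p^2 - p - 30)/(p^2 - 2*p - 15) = (-p^2 + p + 30)/(-p^2 + 2*p + 15)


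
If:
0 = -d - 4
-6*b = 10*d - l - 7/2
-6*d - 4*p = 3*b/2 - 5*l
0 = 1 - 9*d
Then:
No Solution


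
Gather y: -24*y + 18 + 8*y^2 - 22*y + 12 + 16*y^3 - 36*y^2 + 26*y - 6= 16*y^3 - 28*y^2 - 20*y + 24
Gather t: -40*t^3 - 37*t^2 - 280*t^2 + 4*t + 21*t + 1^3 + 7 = -40*t^3 - 317*t^2 + 25*t + 8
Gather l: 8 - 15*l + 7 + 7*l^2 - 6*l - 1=7*l^2 - 21*l + 14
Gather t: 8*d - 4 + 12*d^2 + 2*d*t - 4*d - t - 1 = 12*d^2 + 4*d + t*(2*d - 1) - 5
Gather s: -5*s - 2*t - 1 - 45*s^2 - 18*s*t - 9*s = -45*s^2 + s*(-18*t - 14) - 2*t - 1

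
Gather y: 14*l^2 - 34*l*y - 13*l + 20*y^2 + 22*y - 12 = 14*l^2 - 13*l + 20*y^2 + y*(22 - 34*l) - 12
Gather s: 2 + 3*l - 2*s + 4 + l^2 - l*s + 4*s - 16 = l^2 + 3*l + s*(2 - l) - 10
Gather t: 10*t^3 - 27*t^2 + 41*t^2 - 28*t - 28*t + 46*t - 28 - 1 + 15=10*t^3 + 14*t^2 - 10*t - 14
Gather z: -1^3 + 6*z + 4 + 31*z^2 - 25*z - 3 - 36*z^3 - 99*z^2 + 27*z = -36*z^3 - 68*z^2 + 8*z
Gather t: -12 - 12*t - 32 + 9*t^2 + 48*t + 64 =9*t^2 + 36*t + 20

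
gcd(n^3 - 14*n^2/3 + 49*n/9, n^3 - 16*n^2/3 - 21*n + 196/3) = n - 7/3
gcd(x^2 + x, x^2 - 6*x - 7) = x + 1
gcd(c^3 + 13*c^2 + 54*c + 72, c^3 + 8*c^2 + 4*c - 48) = c^2 + 10*c + 24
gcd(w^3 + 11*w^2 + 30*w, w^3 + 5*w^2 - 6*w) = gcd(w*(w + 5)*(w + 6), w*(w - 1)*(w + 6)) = w^2 + 6*w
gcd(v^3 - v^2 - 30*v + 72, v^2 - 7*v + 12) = v^2 - 7*v + 12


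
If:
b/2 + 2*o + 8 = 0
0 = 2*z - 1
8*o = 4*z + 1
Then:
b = -35/2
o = 3/8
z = 1/2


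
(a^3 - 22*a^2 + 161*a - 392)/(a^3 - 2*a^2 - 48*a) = (a^2 - 14*a + 49)/(a*(a + 6))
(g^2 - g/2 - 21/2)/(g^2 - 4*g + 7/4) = 2*(g + 3)/(2*g - 1)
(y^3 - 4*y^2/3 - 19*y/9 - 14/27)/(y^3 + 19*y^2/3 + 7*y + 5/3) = (9*y^2 - 15*y - 14)/(9*(y^2 + 6*y + 5))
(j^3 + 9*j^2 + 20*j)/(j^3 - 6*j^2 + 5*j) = (j^2 + 9*j + 20)/(j^2 - 6*j + 5)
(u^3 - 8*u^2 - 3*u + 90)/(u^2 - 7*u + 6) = (u^2 - 2*u - 15)/(u - 1)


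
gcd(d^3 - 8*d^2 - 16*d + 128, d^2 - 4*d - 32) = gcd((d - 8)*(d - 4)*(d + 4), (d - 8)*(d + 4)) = d^2 - 4*d - 32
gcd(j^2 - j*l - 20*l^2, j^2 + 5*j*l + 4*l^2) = j + 4*l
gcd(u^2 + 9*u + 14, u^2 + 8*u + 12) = u + 2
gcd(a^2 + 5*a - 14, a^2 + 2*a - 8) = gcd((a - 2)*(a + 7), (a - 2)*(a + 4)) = a - 2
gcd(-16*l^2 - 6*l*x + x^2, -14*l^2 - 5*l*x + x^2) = 2*l + x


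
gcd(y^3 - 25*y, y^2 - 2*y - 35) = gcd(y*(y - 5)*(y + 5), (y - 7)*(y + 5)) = y + 5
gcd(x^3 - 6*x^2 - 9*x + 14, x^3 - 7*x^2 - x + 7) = x^2 - 8*x + 7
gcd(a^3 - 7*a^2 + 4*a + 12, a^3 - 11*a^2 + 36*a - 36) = a^2 - 8*a + 12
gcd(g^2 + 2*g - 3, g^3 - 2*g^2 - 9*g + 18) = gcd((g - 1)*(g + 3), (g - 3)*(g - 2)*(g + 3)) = g + 3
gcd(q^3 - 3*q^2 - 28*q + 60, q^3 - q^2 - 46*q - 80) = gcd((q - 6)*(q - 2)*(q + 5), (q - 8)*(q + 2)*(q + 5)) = q + 5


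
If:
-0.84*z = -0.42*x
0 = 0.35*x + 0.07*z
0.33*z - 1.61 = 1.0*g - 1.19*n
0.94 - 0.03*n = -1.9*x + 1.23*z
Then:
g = 35.68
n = 31.33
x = 0.00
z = 0.00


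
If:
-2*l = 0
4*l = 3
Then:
No Solution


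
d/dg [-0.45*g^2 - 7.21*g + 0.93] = -0.9*g - 7.21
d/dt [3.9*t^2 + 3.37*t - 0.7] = 7.8*t + 3.37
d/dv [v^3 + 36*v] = 3*v^2 + 36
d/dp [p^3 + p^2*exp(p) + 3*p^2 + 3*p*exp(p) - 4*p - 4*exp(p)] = p^2*exp(p) + 3*p^2 + 5*p*exp(p) + 6*p - exp(p) - 4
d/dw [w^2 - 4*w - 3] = 2*w - 4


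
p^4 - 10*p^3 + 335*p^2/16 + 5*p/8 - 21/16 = (p - 7)*(p - 3)*(p - 1/4)*(p + 1/4)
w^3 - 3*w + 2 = (w - 1)^2*(w + 2)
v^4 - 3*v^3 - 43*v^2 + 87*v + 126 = (v - 7)*(v - 3)*(v + 1)*(v + 6)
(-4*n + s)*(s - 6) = -4*n*s + 24*n + s^2 - 6*s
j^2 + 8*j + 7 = (j + 1)*(j + 7)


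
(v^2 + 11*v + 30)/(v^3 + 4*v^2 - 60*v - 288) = (v + 5)/(v^2 - 2*v - 48)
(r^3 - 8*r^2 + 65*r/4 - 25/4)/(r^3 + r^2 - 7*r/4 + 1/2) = (2*r^2 - 15*r + 25)/(2*r^2 + 3*r - 2)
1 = 1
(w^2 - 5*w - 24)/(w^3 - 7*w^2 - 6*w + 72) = (w - 8)/(w^2 - 10*w + 24)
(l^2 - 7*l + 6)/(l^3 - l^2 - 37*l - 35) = (-l^2 + 7*l - 6)/(-l^3 + l^2 + 37*l + 35)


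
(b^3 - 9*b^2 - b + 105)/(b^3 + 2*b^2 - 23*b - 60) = (b - 7)/(b + 4)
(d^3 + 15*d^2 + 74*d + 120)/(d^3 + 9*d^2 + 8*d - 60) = (d + 4)/(d - 2)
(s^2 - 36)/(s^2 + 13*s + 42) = (s - 6)/(s + 7)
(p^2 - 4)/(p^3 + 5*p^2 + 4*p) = (p^2 - 4)/(p*(p^2 + 5*p + 4))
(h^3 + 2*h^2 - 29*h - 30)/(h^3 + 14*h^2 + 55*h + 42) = (h - 5)/(h + 7)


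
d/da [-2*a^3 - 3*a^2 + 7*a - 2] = -6*a^2 - 6*a + 7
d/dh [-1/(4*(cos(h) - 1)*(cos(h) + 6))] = -(2*cos(h) + 5)*sin(h)/(4*(cos(h) - 1)^2*(cos(h) + 6)^2)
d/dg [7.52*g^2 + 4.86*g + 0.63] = 15.04*g + 4.86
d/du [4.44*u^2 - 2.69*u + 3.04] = 8.88*u - 2.69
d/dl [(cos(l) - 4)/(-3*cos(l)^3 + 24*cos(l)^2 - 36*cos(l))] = 2*(-cos(l)^3 + 10*cos(l)^2 - 32*cos(l) + 24)*sin(l)/(3*(cos(l) - 6)^2*(cos(l) - 2)^2*cos(l)^2)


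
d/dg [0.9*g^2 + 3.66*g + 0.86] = 1.8*g + 3.66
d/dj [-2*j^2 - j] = -4*j - 1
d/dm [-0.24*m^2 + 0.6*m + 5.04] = 0.6 - 0.48*m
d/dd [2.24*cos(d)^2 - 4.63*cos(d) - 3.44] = (4.63 - 4.48*cos(d))*sin(d)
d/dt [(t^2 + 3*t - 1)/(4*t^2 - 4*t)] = (-t^2 + t/2 - 1/4)/(t^2*(t^2 - 2*t + 1))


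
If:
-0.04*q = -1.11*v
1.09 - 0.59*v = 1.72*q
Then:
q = 0.63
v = 0.02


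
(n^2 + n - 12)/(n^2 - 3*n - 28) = (n - 3)/(n - 7)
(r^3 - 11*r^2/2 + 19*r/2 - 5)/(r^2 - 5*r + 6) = (2*r^2 - 7*r + 5)/(2*(r - 3))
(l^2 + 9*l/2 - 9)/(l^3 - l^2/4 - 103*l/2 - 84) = 2*(2*l - 3)/(4*l^2 - 25*l - 56)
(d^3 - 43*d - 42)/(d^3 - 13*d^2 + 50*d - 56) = (d^2 + 7*d + 6)/(d^2 - 6*d + 8)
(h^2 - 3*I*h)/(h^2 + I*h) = (h - 3*I)/(h + I)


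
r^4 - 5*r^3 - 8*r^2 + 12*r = r*(r - 6)*(r - 1)*(r + 2)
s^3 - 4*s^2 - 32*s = s*(s - 8)*(s + 4)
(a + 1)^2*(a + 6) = a^3 + 8*a^2 + 13*a + 6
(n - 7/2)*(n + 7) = n^2 + 7*n/2 - 49/2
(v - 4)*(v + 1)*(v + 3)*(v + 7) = v^4 + 7*v^3 - 13*v^2 - 103*v - 84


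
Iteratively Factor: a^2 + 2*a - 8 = (a - 2)*(a + 4)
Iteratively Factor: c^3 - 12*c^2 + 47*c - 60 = (c - 4)*(c^2 - 8*c + 15) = (c - 4)*(c - 3)*(c - 5)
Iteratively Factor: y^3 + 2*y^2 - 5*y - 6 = (y + 3)*(y^2 - y - 2) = (y - 2)*(y + 3)*(y + 1)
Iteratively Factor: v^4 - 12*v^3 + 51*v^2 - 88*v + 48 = (v - 1)*(v^3 - 11*v^2 + 40*v - 48) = (v - 4)*(v - 1)*(v^2 - 7*v + 12) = (v - 4)*(v - 3)*(v - 1)*(v - 4)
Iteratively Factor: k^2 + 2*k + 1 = (k + 1)*(k + 1)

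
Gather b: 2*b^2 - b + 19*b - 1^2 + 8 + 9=2*b^2 + 18*b + 16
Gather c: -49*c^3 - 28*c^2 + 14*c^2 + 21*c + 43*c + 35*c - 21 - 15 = -49*c^3 - 14*c^2 + 99*c - 36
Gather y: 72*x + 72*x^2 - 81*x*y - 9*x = 72*x^2 - 81*x*y + 63*x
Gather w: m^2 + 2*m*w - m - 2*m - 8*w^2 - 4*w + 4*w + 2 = m^2 + 2*m*w - 3*m - 8*w^2 + 2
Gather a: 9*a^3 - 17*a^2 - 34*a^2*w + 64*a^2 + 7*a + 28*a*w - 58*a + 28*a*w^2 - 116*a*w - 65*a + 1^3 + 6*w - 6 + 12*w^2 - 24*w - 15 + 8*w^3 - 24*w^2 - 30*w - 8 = 9*a^3 + a^2*(47 - 34*w) + a*(28*w^2 - 88*w - 116) + 8*w^3 - 12*w^2 - 48*w - 28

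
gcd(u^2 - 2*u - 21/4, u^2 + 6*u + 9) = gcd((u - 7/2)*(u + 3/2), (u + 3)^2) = 1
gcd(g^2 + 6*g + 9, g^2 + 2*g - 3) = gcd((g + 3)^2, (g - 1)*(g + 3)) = g + 3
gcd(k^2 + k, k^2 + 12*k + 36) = 1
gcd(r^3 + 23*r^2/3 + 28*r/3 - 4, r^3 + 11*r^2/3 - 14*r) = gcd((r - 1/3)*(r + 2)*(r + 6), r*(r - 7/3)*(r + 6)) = r + 6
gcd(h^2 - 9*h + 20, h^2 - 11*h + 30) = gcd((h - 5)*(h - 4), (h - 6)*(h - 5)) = h - 5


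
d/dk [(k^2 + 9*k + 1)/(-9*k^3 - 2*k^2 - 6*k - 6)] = (9*k^4 + 162*k^3 + 39*k^2 - 8*k - 48)/(81*k^6 + 36*k^5 + 112*k^4 + 132*k^3 + 60*k^2 + 72*k + 36)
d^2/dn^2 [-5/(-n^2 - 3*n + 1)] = 10*(-n^2 - 3*n + (2*n + 3)^2 + 1)/(n^2 + 3*n - 1)^3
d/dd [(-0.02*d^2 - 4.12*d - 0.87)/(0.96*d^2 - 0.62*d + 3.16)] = (3.9676*d^2 + 1.544*d - 13.5586)/(0.9216*d^4 - 1.1904*d^3 + 6.4516*d^2 - 3.9184*d + 9.9856)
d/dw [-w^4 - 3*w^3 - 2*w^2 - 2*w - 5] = -4*w^3 - 9*w^2 - 4*w - 2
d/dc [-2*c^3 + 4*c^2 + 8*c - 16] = -6*c^2 + 8*c + 8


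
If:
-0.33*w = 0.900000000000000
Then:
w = -2.73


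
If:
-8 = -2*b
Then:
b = 4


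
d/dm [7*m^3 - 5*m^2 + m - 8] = 21*m^2 - 10*m + 1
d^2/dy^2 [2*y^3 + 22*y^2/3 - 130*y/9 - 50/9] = 12*y + 44/3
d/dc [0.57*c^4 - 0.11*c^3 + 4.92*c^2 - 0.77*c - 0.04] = 2.28*c^3 - 0.33*c^2 + 9.84*c - 0.77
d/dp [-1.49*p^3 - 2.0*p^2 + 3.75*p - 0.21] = -4.47*p^2 - 4.0*p + 3.75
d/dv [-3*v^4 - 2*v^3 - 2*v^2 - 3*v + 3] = -12*v^3 - 6*v^2 - 4*v - 3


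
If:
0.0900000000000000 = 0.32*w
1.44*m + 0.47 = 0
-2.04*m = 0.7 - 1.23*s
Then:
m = -0.33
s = 0.03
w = 0.28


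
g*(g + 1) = g^2 + g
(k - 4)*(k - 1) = k^2 - 5*k + 4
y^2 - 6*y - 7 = (y - 7)*(y + 1)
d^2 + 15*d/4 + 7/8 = (d + 1/4)*(d + 7/2)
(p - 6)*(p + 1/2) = p^2 - 11*p/2 - 3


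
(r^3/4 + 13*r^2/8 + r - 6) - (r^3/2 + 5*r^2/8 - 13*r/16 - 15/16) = -r^3/4 + r^2 + 29*r/16 - 81/16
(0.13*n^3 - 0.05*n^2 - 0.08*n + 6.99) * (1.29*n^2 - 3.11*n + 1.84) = 0.1677*n^5 - 0.4688*n^4 + 0.2915*n^3 + 9.1739*n^2 - 21.8861*n + 12.8616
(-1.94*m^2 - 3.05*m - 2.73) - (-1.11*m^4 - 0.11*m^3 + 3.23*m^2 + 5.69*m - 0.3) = 1.11*m^4 + 0.11*m^3 - 5.17*m^2 - 8.74*m - 2.43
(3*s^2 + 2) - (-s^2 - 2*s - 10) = 4*s^2 + 2*s + 12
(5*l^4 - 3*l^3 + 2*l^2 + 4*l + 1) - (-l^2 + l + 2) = 5*l^4 - 3*l^3 + 3*l^2 + 3*l - 1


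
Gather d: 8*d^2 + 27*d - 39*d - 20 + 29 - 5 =8*d^2 - 12*d + 4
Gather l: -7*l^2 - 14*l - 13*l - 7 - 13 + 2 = -7*l^2 - 27*l - 18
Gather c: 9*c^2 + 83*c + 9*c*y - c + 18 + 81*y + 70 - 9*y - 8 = 9*c^2 + c*(9*y + 82) + 72*y + 80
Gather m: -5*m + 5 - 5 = -5*m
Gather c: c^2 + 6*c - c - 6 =c^2 + 5*c - 6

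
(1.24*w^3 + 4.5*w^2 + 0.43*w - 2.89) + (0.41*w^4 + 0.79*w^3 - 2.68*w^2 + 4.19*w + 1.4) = 0.41*w^4 + 2.03*w^3 + 1.82*w^2 + 4.62*w - 1.49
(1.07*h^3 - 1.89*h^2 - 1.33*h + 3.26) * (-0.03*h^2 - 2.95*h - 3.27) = -0.0321*h^5 - 3.0998*h^4 + 2.1165*h^3 + 10.006*h^2 - 5.2679*h - 10.6602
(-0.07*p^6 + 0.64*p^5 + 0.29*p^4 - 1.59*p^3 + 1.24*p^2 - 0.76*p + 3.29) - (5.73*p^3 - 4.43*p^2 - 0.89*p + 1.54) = -0.07*p^6 + 0.64*p^5 + 0.29*p^4 - 7.32*p^3 + 5.67*p^2 + 0.13*p + 1.75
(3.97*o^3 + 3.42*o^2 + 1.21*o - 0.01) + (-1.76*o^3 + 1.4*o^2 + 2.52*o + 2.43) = 2.21*o^3 + 4.82*o^2 + 3.73*o + 2.42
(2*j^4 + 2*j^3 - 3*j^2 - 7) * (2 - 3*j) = -6*j^5 - 2*j^4 + 13*j^3 - 6*j^2 + 21*j - 14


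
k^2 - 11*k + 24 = (k - 8)*(k - 3)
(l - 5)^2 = l^2 - 10*l + 25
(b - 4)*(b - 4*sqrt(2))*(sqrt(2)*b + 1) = sqrt(2)*b^3 - 7*b^2 - 4*sqrt(2)*b^2 - 4*sqrt(2)*b + 28*b + 16*sqrt(2)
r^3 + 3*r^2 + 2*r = r*(r + 1)*(r + 2)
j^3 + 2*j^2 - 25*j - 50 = (j - 5)*(j + 2)*(j + 5)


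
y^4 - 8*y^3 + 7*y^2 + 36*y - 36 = (y - 6)*(y - 3)*(y - 1)*(y + 2)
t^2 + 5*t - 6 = (t - 1)*(t + 6)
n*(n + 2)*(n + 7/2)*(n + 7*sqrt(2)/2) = n^4 + 7*sqrt(2)*n^3/2 + 11*n^3/2 + 7*n^2 + 77*sqrt(2)*n^2/4 + 49*sqrt(2)*n/2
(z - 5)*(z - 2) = z^2 - 7*z + 10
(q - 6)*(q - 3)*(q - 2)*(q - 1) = q^4 - 12*q^3 + 47*q^2 - 72*q + 36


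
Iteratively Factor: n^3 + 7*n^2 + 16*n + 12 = (n + 3)*(n^2 + 4*n + 4) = (n + 2)*(n + 3)*(n + 2)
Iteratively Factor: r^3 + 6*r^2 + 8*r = (r + 4)*(r^2 + 2*r) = (r + 2)*(r + 4)*(r)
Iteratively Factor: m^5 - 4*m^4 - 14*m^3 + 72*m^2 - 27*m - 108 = (m + 1)*(m^4 - 5*m^3 - 9*m^2 + 81*m - 108) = (m - 3)*(m + 1)*(m^3 - 2*m^2 - 15*m + 36) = (m - 3)^2*(m + 1)*(m^2 + m - 12) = (m - 3)^3*(m + 1)*(m + 4)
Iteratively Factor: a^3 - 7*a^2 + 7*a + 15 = (a - 5)*(a^2 - 2*a - 3) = (a - 5)*(a + 1)*(a - 3)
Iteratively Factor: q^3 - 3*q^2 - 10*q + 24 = (q + 3)*(q^2 - 6*q + 8) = (q - 2)*(q + 3)*(q - 4)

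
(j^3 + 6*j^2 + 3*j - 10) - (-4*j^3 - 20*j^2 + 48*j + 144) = 5*j^3 + 26*j^2 - 45*j - 154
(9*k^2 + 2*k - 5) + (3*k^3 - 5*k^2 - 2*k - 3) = 3*k^3 + 4*k^2 - 8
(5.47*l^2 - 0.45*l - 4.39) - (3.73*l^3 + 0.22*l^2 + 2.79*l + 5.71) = -3.73*l^3 + 5.25*l^2 - 3.24*l - 10.1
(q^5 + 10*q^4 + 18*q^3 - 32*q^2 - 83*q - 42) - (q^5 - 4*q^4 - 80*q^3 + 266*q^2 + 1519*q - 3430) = 14*q^4 + 98*q^3 - 298*q^2 - 1602*q + 3388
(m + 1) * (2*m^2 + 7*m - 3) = 2*m^3 + 9*m^2 + 4*m - 3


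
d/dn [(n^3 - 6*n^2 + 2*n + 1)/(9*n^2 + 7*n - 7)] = (9*n^4 + 14*n^3 - 81*n^2 + 66*n - 21)/(81*n^4 + 126*n^3 - 77*n^2 - 98*n + 49)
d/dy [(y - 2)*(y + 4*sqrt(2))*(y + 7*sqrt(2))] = 3*y^2 - 4*y + 22*sqrt(2)*y - 22*sqrt(2) + 56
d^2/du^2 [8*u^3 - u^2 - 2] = 48*u - 2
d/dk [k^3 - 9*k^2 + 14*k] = 3*k^2 - 18*k + 14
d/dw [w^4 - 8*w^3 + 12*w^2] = 4*w*(w^2 - 6*w + 6)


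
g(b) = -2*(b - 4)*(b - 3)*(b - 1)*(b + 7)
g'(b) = -2*(b - 4)*(b - 3)*(b - 1) - 2*(b - 4)*(b - 3)*(b + 7) - 2*(b - 4)*(b - 1)*(b + 7) - 2*(b - 3)*(b - 1)*(b + 7) = -8*b^3 + 6*b^2 + 148*b - 242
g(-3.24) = 1440.48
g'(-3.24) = -386.44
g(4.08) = -5.90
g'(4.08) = -81.62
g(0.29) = 104.08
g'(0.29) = -198.77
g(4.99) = -188.50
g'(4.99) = -348.09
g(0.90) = 10.29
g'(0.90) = -109.77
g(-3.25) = 1444.34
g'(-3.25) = -385.00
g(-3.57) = 1559.20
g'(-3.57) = -329.90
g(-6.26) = 1020.84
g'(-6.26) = 1029.16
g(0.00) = 168.00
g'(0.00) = -242.00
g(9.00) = -7680.00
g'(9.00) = -4256.00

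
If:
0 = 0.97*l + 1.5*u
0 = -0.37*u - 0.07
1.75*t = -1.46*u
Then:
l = 0.29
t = 0.16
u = -0.19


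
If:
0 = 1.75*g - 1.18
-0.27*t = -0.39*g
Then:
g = 0.67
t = 0.97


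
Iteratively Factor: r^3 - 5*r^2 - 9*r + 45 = (r - 3)*(r^2 - 2*r - 15) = (r - 3)*(r + 3)*(r - 5)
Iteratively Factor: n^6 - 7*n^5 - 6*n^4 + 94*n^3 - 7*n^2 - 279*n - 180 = (n + 3)*(n^5 - 10*n^4 + 24*n^3 + 22*n^2 - 73*n - 60) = (n - 3)*(n + 3)*(n^4 - 7*n^3 + 3*n^2 + 31*n + 20) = (n - 3)*(n + 1)*(n + 3)*(n^3 - 8*n^2 + 11*n + 20) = (n - 5)*(n - 3)*(n + 1)*(n + 3)*(n^2 - 3*n - 4) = (n - 5)*(n - 3)*(n + 1)^2*(n + 3)*(n - 4)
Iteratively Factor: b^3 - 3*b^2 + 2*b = (b - 1)*(b^2 - 2*b) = b*(b - 1)*(b - 2)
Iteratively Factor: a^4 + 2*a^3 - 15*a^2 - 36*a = (a - 4)*(a^3 + 6*a^2 + 9*a) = a*(a - 4)*(a^2 + 6*a + 9) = a*(a - 4)*(a + 3)*(a + 3)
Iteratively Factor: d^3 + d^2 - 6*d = (d - 2)*(d^2 + 3*d) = d*(d - 2)*(d + 3)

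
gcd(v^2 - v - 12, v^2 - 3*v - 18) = v + 3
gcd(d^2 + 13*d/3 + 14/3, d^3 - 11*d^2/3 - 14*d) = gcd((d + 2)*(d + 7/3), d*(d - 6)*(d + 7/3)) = d + 7/3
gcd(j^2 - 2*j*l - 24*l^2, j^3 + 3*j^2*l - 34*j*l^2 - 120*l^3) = j^2 - 2*j*l - 24*l^2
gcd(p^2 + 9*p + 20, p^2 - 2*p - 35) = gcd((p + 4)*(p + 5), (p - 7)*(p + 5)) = p + 5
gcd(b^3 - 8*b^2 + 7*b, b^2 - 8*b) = b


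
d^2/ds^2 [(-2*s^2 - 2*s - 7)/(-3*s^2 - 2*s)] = 2*(6*s^3 + 189*s^2 + 126*s + 28)/(s^3*(27*s^3 + 54*s^2 + 36*s + 8))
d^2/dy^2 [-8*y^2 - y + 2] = -16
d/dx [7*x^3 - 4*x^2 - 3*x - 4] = 21*x^2 - 8*x - 3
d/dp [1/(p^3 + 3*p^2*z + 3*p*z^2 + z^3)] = -3/(p^4 + 4*p^3*z + 6*p^2*z^2 + 4*p*z^3 + z^4)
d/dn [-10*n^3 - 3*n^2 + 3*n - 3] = -30*n^2 - 6*n + 3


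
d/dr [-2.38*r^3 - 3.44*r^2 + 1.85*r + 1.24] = -7.14*r^2 - 6.88*r + 1.85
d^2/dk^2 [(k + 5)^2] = 2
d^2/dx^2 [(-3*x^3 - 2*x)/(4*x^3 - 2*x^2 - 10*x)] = (-6*x^3 - 114*x^2 + 12*x - 97)/(8*x^6 - 12*x^5 - 54*x^4 + 59*x^3 + 135*x^2 - 75*x - 125)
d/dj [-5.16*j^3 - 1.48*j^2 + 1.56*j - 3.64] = -15.48*j^2 - 2.96*j + 1.56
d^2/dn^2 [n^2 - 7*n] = 2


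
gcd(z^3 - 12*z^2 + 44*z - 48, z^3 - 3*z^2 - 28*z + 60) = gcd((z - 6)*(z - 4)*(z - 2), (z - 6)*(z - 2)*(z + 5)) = z^2 - 8*z + 12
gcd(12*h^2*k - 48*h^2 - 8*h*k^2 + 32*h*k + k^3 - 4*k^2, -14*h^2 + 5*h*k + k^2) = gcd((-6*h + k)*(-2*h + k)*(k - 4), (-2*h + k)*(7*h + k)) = 2*h - k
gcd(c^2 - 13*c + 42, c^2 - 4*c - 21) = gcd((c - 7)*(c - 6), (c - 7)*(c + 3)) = c - 7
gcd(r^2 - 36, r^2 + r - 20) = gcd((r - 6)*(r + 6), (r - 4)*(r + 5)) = 1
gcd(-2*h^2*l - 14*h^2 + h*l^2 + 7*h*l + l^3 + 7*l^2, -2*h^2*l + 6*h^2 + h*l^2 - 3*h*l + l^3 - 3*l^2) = 2*h^2 - h*l - l^2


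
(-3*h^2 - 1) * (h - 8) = -3*h^3 + 24*h^2 - h + 8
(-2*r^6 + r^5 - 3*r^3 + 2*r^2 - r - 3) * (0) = 0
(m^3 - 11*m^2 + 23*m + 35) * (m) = m^4 - 11*m^3 + 23*m^2 + 35*m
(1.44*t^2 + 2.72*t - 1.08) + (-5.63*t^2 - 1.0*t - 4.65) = -4.19*t^2 + 1.72*t - 5.73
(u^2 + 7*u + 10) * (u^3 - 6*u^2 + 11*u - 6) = u^5 + u^4 - 21*u^3 + 11*u^2 + 68*u - 60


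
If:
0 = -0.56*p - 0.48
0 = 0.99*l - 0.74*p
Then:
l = -0.64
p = -0.86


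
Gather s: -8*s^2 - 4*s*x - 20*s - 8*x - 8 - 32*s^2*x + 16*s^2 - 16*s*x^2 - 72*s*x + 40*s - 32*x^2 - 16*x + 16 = s^2*(8 - 32*x) + s*(-16*x^2 - 76*x + 20) - 32*x^2 - 24*x + 8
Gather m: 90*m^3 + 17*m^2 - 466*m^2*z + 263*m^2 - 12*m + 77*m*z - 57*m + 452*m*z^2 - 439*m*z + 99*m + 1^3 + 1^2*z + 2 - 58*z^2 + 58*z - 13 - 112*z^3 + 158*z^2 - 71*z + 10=90*m^3 + m^2*(280 - 466*z) + m*(452*z^2 - 362*z + 30) - 112*z^3 + 100*z^2 - 12*z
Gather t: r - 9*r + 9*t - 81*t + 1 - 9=-8*r - 72*t - 8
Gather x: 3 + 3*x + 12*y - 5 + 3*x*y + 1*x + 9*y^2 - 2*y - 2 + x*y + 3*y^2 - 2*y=x*(4*y + 4) + 12*y^2 + 8*y - 4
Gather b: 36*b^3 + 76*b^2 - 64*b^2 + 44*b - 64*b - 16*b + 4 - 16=36*b^3 + 12*b^2 - 36*b - 12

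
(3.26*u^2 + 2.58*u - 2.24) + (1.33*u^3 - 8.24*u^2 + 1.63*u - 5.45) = 1.33*u^3 - 4.98*u^2 + 4.21*u - 7.69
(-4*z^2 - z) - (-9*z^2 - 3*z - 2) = 5*z^2 + 2*z + 2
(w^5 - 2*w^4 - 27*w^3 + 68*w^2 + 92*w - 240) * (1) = w^5 - 2*w^4 - 27*w^3 + 68*w^2 + 92*w - 240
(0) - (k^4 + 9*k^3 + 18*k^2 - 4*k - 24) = -k^4 - 9*k^3 - 18*k^2 + 4*k + 24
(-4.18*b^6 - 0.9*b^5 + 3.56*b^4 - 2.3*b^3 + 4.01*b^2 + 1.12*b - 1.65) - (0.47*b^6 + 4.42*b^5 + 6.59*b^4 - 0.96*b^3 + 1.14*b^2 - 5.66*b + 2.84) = -4.65*b^6 - 5.32*b^5 - 3.03*b^4 - 1.34*b^3 + 2.87*b^2 + 6.78*b - 4.49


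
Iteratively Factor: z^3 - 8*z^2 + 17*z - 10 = (z - 5)*(z^2 - 3*z + 2) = (z - 5)*(z - 1)*(z - 2)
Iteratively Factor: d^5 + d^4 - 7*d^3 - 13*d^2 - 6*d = (d + 1)*(d^4 - 7*d^2 - 6*d) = (d - 3)*(d + 1)*(d^3 + 3*d^2 + 2*d) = d*(d - 3)*(d + 1)*(d^2 + 3*d + 2) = d*(d - 3)*(d + 1)*(d + 2)*(d + 1)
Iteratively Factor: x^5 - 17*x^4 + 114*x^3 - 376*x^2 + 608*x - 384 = (x - 4)*(x^4 - 13*x^3 + 62*x^2 - 128*x + 96) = (x - 4)*(x - 2)*(x^3 - 11*x^2 + 40*x - 48) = (x - 4)^2*(x - 2)*(x^2 - 7*x + 12) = (x - 4)^3*(x - 2)*(x - 3)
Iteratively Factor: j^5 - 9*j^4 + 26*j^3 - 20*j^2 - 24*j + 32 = (j + 1)*(j^4 - 10*j^3 + 36*j^2 - 56*j + 32) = (j - 2)*(j + 1)*(j^3 - 8*j^2 + 20*j - 16) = (j - 4)*(j - 2)*(j + 1)*(j^2 - 4*j + 4) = (j - 4)*(j - 2)^2*(j + 1)*(j - 2)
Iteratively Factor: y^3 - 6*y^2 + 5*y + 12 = (y + 1)*(y^2 - 7*y + 12) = (y - 4)*(y + 1)*(y - 3)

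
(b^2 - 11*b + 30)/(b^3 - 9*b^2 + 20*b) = (b - 6)/(b*(b - 4))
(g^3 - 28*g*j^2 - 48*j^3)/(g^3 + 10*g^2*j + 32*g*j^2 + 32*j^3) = (g - 6*j)/(g + 4*j)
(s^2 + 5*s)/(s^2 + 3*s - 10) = s/(s - 2)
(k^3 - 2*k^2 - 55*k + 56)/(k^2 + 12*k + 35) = (k^2 - 9*k + 8)/(k + 5)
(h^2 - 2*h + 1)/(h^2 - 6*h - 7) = (-h^2 + 2*h - 1)/(-h^2 + 6*h + 7)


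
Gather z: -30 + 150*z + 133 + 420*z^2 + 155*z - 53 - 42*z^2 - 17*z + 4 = 378*z^2 + 288*z + 54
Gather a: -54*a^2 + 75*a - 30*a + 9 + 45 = -54*a^2 + 45*a + 54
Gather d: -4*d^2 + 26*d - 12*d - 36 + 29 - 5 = -4*d^2 + 14*d - 12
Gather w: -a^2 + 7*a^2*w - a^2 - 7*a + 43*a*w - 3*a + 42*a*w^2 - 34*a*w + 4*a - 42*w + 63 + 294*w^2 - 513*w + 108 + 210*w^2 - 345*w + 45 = -2*a^2 - 6*a + w^2*(42*a + 504) + w*(7*a^2 + 9*a - 900) + 216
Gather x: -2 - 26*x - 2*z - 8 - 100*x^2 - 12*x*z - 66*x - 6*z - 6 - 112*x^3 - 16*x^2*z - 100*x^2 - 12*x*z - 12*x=-112*x^3 + x^2*(-16*z - 200) + x*(-24*z - 104) - 8*z - 16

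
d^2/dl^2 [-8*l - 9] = 0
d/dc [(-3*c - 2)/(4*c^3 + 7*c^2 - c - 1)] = (-12*c^3 - 21*c^2 + 3*c + (3*c + 2)*(12*c^2 + 14*c - 1) + 3)/(4*c^3 + 7*c^2 - c - 1)^2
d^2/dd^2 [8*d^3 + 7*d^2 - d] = 48*d + 14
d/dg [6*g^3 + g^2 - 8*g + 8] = 18*g^2 + 2*g - 8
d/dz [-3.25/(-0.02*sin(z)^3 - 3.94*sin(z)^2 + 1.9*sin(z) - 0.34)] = (-0.195*sin(z)^2 - 25.61*sin(z) + 6.175)*cos(z)/(0.02*sin(z)^3 + 3.94*sin(z)^2 - 1.9*sin(z) + 0.34)^2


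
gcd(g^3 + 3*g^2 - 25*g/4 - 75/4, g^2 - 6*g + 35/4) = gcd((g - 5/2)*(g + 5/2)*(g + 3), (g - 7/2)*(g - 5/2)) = g - 5/2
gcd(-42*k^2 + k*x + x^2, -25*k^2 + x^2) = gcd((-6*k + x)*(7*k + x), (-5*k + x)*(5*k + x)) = 1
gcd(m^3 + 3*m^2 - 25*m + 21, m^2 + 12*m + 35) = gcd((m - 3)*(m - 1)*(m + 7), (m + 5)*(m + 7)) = m + 7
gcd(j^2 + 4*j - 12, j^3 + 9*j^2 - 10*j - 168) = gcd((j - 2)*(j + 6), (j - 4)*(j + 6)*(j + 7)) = j + 6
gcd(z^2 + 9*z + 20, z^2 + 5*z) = z + 5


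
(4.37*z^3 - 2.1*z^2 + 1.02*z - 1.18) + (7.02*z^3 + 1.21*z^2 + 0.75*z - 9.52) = 11.39*z^3 - 0.89*z^2 + 1.77*z - 10.7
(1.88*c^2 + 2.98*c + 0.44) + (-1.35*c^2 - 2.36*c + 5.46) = 0.53*c^2 + 0.62*c + 5.9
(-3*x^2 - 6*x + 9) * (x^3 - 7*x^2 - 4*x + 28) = -3*x^5 + 15*x^4 + 63*x^3 - 123*x^2 - 204*x + 252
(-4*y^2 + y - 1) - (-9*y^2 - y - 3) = 5*y^2 + 2*y + 2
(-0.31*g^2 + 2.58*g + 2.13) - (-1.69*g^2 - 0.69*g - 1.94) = 1.38*g^2 + 3.27*g + 4.07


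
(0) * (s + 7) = 0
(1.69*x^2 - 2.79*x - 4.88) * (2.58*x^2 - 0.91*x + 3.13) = 4.3602*x^4 - 8.7361*x^3 - 4.7618*x^2 - 4.2919*x - 15.2744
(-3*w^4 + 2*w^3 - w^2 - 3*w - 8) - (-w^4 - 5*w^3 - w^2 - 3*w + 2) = -2*w^4 + 7*w^3 - 10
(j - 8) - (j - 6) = -2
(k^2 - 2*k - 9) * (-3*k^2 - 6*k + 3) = -3*k^4 + 42*k^2 + 48*k - 27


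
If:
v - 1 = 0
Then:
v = 1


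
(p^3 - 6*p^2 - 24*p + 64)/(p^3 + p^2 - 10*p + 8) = (p - 8)/(p - 1)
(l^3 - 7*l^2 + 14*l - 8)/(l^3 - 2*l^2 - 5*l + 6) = (l^2 - 6*l + 8)/(l^2 - l - 6)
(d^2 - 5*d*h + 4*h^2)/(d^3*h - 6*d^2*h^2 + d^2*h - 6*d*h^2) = (d^2 - 5*d*h + 4*h^2)/(d*h*(d^2 - 6*d*h + d - 6*h))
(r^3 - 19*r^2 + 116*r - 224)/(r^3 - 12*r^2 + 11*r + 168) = (r - 4)/(r + 3)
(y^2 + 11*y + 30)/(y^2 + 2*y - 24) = (y + 5)/(y - 4)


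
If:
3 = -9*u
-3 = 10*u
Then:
No Solution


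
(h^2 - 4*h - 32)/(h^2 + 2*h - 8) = (h - 8)/(h - 2)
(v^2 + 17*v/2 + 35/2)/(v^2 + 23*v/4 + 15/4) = 2*(2*v + 7)/(4*v + 3)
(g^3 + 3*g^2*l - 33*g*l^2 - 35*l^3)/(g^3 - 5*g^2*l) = 1 + 8*l/g + 7*l^2/g^2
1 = 1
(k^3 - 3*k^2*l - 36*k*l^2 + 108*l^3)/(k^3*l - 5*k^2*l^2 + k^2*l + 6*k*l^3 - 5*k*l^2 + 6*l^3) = (k^2 - 36*l^2)/(l*(k^2 - 2*k*l + k - 2*l))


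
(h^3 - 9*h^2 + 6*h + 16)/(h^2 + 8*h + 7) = (h^2 - 10*h + 16)/(h + 7)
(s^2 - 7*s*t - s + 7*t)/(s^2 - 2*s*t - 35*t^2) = (s - 1)/(s + 5*t)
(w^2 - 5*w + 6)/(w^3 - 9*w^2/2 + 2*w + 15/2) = 2*(w - 2)/(2*w^2 - 3*w - 5)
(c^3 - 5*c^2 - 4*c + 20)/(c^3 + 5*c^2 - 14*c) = (c^2 - 3*c - 10)/(c*(c + 7))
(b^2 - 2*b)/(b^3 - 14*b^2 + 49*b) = (b - 2)/(b^2 - 14*b + 49)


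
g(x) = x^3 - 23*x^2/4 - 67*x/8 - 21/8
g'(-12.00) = 561.62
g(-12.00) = -2458.12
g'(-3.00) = 53.12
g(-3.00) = -56.25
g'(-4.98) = 123.30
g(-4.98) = -227.03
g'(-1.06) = 7.19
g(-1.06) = -1.40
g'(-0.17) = -6.33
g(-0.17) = -1.37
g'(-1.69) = 19.63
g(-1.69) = -9.72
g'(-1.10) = 7.90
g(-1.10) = -1.70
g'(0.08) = -9.28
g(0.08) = -3.33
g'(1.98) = -19.38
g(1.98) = -33.99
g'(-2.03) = 27.33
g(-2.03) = -17.68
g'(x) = 3*x^2 - 23*x/2 - 67/8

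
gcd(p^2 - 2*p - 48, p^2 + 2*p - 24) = p + 6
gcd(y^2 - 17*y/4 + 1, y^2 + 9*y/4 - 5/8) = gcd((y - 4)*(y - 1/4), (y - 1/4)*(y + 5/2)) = y - 1/4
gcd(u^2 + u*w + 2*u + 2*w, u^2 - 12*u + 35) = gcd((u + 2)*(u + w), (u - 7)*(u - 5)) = 1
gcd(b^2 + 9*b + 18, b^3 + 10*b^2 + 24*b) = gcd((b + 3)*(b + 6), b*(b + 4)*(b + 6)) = b + 6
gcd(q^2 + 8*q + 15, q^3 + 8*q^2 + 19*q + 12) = q + 3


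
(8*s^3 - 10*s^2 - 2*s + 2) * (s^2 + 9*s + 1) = 8*s^5 + 62*s^4 - 84*s^3 - 26*s^2 + 16*s + 2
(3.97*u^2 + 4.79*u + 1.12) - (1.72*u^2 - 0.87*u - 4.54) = 2.25*u^2 + 5.66*u + 5.66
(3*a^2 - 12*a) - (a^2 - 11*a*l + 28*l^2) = 2*a^2 + 11*a*l - 12*a - 28*l^2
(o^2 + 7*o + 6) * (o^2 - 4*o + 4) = o^4 + 3*o^3 - 18*o^2 + 4*o + 24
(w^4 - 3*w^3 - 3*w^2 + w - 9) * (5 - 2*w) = -2*w^5 + 11*w^4 - 9*w^3 - 17*w^2 + 23*w - 45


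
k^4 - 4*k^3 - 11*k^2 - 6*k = k*(k - 6)*(k + 1)^2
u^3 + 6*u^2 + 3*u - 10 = (u - 1)*(u + 2)*(u + 5)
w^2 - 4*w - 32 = (w - 8)*(w + 4)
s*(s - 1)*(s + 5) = s^3 + 4*s^2 - 5*s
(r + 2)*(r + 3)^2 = r^3 + 8*r^2 + 21*r + 18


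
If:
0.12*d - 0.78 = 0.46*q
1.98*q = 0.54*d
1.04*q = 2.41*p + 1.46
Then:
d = -143.00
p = -17.44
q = -39.00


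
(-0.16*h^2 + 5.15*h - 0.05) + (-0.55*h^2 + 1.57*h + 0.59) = -0.71*h^2 + 6.72*h + 0.54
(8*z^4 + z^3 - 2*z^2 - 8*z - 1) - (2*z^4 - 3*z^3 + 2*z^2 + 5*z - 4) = 6*z^4 + 4*z^3 - 4*z^2 - 13*z + 3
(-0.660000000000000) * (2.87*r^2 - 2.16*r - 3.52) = -1.8942*r^2 + 1.4256*r + 2.3232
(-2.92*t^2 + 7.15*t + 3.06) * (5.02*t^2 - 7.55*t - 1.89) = -14.6584*t^4 + 57.939*t^3 - 33.1025*t^2 - 36.6165*t - 5.7834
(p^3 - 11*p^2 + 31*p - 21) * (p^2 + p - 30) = p^5 - 10*p^4 - 10*p^3 + 340*p^2 - 951*p + 630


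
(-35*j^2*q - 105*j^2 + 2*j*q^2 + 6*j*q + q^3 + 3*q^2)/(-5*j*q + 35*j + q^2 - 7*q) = (7*j*q + 21*j + q^2 + 3*q)/(q - 7)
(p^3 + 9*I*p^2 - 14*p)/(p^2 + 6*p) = (p^2 + 9*I*p - 14)/(p + 6)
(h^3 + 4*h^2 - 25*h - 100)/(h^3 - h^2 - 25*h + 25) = (h + 4)/(h - 1)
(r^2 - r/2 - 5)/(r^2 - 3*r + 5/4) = 2*(r + 2)/(2*r - 1)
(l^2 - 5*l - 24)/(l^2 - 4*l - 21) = (l - 8)/(l - 7)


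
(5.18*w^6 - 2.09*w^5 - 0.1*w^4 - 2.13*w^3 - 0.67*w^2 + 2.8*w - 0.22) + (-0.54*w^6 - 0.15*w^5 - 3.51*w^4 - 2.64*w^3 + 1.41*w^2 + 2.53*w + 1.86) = 4.64*w^6 - 2.24*w^5 - 3.61*w^4 - 4.77*w^3 + 0.74*w^2 + 5.33*w + 1.64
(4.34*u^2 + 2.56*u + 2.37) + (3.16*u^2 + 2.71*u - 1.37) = 7.5*u^2 + 5.27*u + 1.0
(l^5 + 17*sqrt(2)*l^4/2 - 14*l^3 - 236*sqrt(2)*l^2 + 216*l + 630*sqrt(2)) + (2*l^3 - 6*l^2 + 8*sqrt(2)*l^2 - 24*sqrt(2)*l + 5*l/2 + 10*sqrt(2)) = l^5 + 17*sqrt(2)*l^4/2 - 12*l^3 - 228*sqrt(2)*l^2 - 6*l^2 - 24*sqrt(2)*l + 437*l/2 + 640*sqrt(2)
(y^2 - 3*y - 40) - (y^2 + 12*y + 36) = -15*y - 76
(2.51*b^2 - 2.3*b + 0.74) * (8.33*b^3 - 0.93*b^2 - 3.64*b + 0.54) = 20.9083*b^5 - 21.4933*b^4 - 0.8332*b^3 + 9.0392*b^2 - 3.9356*b + 0.3996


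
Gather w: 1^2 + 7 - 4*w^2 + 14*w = -4*w^2 + 14*w + 8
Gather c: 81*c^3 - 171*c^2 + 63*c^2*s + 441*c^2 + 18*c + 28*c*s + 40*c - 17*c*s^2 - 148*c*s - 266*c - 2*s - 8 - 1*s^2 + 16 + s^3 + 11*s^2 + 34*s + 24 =81*c^3 + c^2*(63*s + 270) + c*(-17*s^2 - 120*s - 208) + s^3 + 10*s^2 + 32*s + 32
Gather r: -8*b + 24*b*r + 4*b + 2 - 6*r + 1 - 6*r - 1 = -4*b + r*(24*b - 12) + 2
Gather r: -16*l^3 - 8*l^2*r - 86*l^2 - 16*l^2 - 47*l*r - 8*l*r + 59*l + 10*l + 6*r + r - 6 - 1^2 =-16*l^3 - 102*l^2 + 69*l + r*(-8*l^2 - 55*l + 7) - 7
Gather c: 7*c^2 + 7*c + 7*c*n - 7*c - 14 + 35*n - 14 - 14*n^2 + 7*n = 7*c^2 + 7*c*n - 14*n^2 + 42*n - 28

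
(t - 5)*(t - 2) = t^2 - 7*t + 10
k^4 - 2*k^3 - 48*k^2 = k^2*(k - 8)*(k + 6)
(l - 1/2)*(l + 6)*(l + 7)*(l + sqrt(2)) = l^4 + sqrt(2)*l^3 + 25*l^3/2 + 25*sqrt(2)*l^2/2 + 71*l^2/2 - 21*l + 71*sqrt(2)*l/2 - 21*sqrt(2)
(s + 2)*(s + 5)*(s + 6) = s^3 + 13*s^2 + 52*s + 60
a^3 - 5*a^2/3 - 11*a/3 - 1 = (a - 3)*(a + 1/3)*(a + 1)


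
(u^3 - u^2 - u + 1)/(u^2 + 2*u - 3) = (u^2 - 1)/(u + 3)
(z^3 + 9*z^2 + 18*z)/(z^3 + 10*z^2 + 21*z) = (z + 6)/(z + 7)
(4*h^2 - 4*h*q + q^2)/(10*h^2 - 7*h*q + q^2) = (-2*h + q)/(-5*h + q)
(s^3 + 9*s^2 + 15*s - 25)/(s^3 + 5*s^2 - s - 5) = (s + 5)/(s + 1)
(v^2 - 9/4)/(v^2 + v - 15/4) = (2*v + 3)/(2*v + 5)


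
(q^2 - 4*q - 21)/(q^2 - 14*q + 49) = (q + 3)/(q - 7)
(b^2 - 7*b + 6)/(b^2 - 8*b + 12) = (b - 1)/(b - 2)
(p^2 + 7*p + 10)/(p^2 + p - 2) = (p + 5)/(p - 1)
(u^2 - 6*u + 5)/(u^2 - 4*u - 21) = (-u^2 + 6*u - 5)/(-u^2 + 4*u + 21)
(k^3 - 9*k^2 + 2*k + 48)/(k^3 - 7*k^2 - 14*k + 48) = (k^2 - k - 6)/(k^2 + k - 6)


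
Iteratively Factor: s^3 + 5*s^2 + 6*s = (s)*(s^2 + 5*s + 6) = s*(s + 3)*(s + 2)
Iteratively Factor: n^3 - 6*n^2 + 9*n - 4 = (n - 4)*(n^2 - 2*n + 1) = (n - 4)*(n - 1)*(n - 1)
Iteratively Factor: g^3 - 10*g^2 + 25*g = (g)*(g^2 - 10*g + 25) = g*(g - 5)*(g - 5)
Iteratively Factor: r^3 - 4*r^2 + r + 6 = (r + 1)*(r^2 - 5*r + 6) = (r - 3)*(r + 1)*(r - 2)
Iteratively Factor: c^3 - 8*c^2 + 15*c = (c)*(c^2 - 8*c + 15) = c*(c - 3)*(c - 5)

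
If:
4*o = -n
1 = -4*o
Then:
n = 1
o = -1/4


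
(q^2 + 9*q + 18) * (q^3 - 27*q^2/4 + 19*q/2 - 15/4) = q^5 + 9*q^4/4 - 133*q^3/4 - 159*q^2/4 + 549*q/4 - 135/2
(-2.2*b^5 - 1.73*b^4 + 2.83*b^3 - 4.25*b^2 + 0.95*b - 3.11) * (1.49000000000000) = -3.278*b^5 - 2.5777*b^4 + 4.2167*b^3 - 6.3325*b^2 + 1.4155*b - 4.6339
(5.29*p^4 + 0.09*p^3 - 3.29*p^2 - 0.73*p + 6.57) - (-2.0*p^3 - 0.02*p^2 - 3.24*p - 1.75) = 5.29*p^4 + 2.09*p^3 - 3.27*p^2 + 2.51*p + 8.32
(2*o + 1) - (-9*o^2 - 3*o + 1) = 9*o^2 + 5*o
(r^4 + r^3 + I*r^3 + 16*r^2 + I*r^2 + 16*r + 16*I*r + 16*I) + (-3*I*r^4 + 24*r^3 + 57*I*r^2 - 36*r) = r^4 - 3*I*r^4 + 25*r^3 + I*r^3 + 16*r^2 + 58*I*r^2 - 20*r + 16*I*r + 16*I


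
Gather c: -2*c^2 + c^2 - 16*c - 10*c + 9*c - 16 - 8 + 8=-c^2 - 17*c - 16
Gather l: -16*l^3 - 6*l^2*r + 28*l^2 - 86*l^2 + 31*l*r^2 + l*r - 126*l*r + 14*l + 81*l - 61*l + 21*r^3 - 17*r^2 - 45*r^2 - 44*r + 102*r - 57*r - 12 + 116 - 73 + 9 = -16*l^3 + l^2*(-6*r - 58) + l*(31*r^2 - 125*r + 34) + 21*r^3 - 62*r^2 + r + 40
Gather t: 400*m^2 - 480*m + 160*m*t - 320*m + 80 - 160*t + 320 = 400*m^2 - 800*m + t*(160*m - 160) + 400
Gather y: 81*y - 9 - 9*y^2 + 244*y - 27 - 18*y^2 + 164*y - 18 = -27*y^2 + 489*y - 54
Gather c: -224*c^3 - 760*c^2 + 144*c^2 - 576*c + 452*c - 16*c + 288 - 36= -224*c^3 - 616*c^2 - 140*c + 252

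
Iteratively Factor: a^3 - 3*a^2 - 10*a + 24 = (a + 3)*(a^2 - 6*a + 8) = (a - 2)*(a + 3)*(a - 4)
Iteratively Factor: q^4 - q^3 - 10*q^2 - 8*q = (q)*(q^3 - q^2 - 10*q - 8) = q*(q + 2)*(q^2 - 3*q - 4) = q*(q - 4)*(q + 2)*(q + 1)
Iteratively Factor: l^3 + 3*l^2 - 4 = (l + 2)*(l^2 + l - 2) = (l - 1)*(l + 2)*(l + 2)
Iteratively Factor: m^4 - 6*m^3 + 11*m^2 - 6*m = (m - 3)*(m^3 - 3*m^2 + 2*m) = m*(m - 3)*(m^2 - 3*m + 2) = m*(m - 3)*(m - 1)*(m - 2)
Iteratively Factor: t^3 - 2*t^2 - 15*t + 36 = (t + 4)*(t^2 - 6*t + 9) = (t - 3)*(t + 4)*(t - 3)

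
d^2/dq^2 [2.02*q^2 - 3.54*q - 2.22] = 4.04000000000000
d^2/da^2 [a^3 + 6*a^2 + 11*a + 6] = 6*a + 12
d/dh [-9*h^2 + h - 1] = 1 - 18*h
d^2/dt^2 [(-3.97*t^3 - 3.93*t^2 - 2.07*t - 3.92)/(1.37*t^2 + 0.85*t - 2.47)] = (-1.4210854715202e-14*t^4 - 31.222212*t^3 - 73.9269600000001*t^2 - 214.740516*t - 88.83918)/(2.571353*t^6 + 4.786095*t^5 - 10.938354*t^4 - 16.643765*t^3 + 19.720974*t^2 + 15.557295*t - 15.069223)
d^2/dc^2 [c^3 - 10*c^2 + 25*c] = 6*c - 20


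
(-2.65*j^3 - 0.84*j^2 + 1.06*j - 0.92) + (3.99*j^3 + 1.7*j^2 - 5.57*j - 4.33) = 1.34*j^3 + 0.86*j^2 - 4.51*j - 5.25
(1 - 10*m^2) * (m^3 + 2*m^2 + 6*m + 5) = -10*m^5 - 20*m^4 - 59*m^3 - 48*m^2 + 6*m + 5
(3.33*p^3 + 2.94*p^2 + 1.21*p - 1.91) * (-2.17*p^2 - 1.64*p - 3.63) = -7.2261*p^5 - 11.841*p^4 - 19.5352*p^3 - 8.5119*p^2 - 1.2599*p + 6.9333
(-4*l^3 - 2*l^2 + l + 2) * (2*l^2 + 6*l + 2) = -8*l^5 - 28*l^4 - 18*l^3 + 6*l^2 + 14*l + 4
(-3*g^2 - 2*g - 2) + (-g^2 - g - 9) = -4*g^2 - 3*g - 11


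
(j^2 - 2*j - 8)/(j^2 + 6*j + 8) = (j - 4)/(j + 4)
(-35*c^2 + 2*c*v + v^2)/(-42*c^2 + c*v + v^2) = (-5*c + v)/(-6*c + v)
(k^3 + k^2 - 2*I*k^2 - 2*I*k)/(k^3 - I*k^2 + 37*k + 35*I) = k*(k^2 + k - 2*I*k - 2*I)/(k^3 - I*k^2 + 37*k + 35*I)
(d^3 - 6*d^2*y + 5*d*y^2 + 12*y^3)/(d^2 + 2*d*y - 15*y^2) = (d^2 - 3*d*y - 4*y^2)/(d + 5*y)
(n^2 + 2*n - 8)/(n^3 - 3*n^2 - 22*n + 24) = (n - 2)/(n^2 - 7*n + 6)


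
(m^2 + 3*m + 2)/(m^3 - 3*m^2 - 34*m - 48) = (m + 1)/(m^2 - 5*m - 24)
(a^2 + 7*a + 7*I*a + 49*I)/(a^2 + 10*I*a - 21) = (a + 7)/(a + 3*I)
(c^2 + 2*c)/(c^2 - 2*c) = (c + 2)/(c - 2)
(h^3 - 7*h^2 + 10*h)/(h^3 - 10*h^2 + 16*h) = (h - 5)/(h - 8)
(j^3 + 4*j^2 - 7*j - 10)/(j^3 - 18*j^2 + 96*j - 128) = (j^2 + 6*j + 5)/(j^2 - 16*j + 64)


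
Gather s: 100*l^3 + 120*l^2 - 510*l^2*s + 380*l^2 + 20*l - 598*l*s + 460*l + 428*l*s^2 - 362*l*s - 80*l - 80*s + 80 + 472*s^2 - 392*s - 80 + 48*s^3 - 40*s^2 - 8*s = 100*l^3 + 500*l^2 + 400*l + 48*s^3 + s^2*(428*l + 432) + s*(-510*l^2 - 960*l - 480)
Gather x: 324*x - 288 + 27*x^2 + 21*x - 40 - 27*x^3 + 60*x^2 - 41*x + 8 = -27*x^3 + 87*x^2 + 304*x - 320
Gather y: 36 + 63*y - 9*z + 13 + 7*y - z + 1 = 70*y - 10*z + 50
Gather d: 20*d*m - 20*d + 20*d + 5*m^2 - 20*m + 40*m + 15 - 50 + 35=20*d*m + 5*m^2 + 20*m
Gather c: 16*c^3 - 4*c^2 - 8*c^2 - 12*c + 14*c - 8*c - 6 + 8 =16*c^3 - 12*c^2 - 6*c + 2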